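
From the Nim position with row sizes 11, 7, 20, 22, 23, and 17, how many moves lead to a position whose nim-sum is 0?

Bitwise XOR of the heap sizes:
  01011  (11)
  00111  (7)
  10100  (20)
  10110  (22)
  10111  (23)
  10001  (17)
  -----
  01000  (8)
The overall nim-sum is X = 8. A row of size p has a winning move iff p XOR X < p (reduce it to p XOR X).
  11: 11 XOR 8 = 3 < 11 — winning move (to 3).
  7: 7 XOR 8 = 15 ≥ 7 — no move.
  20: 20 XOR 8 = 28 ≥ 20 — no move.
  22: 22 XOR 8 = 30 ≥ 22 — no move.
  23: 23 XOR 8 = 31 ≥ 23 — no move.
  17: 17 XOR 8 = 25 ≥ 17 — no move.
That gives 1 winning move.

1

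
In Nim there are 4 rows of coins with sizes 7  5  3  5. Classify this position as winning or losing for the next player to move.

Winning position

Compute the nim-sum pairwise:
7 ⊕ 5 = 2
2 ⊕ 3 = 1
1 ⊕ 5 = 4
The nim-sum is 4 ≠ 0, so this is an N-position: the player to move can win.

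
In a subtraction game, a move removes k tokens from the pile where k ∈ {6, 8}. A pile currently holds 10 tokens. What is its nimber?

1

Grundy values for subtraction set {6, 8}:
k:     0  1  2  3  4  5  6  7  8  9 10
g(k):  0  0  0  0  0  0  1  1  1  1  1
So g(10) = 1.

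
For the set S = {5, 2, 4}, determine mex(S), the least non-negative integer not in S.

0 is not in the set, so the mex is 0.

0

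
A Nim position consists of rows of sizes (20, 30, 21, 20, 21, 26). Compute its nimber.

4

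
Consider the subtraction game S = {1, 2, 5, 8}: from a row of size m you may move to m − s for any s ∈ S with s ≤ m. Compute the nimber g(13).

1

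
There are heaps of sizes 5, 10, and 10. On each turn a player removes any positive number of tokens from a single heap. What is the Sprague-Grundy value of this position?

5

Nim-sum: 5 XOR 10 XOR 10 = 5.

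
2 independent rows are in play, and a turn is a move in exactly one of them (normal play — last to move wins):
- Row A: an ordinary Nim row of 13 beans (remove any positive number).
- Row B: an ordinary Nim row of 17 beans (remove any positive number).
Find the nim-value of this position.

Row A is a plain Nim row of size 13, so its Grundy value is 13.
Row B is a plain Nim row of size 17, so its Grundy value is 17.
The value of a disjunctive sum is the nim-sum of the parts.
Combined value = 13 XOR 17 = 28.

28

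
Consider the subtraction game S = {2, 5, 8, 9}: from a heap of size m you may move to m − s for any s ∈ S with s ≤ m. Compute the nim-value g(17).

0

Grundy values for subtraction set {2, 5, 8, 9}:
k:     0  1  2  3  4  5  6  7  8  9 10 11 12 13 14 15 16 17
g(k):  0  0  1  1  0  2  1  0  2  1  3  0  2  1  0  2  1  0
So g(17) = 0.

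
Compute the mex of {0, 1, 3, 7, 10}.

The values 0, 1 are all present; 2 is the first non-negative integer missing from the set.

2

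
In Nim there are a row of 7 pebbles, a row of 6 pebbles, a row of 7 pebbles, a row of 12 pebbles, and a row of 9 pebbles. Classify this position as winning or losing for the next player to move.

Nim-sum: 7 ^ 6 ^ 7 ^ 12 ^ 9 = 3.
The nim-sum is 3 ≠ 0, so this is an N-position: the player to move can win.

Winning position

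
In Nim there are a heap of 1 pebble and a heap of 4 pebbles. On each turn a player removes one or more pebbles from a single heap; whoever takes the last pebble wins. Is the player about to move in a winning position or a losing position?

Winning position

Bitwise XOR of the heap sizes:
  001  (1)
  100  (4)
  ---
  101  (5)
The nim-sum is 5 ≠ 0, so this is an N-position: the player to move can win.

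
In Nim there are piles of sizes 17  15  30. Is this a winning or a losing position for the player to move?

Nim-sum: 17 ⊕ 15 ⊕ 30 = 0.
The nim-sum is 0, so this is a P-position: the player to move is in a losing position under optimal play.

Losing position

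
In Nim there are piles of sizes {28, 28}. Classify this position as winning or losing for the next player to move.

Losing position

Nim-sum: 28 ⊕ 28 = 0.
The nim-sum is 0, so this is a P-position: the player to move is in a losing position under optimal play.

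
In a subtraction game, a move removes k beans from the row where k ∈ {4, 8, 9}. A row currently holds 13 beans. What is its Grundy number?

0

Compute g(0), g(1), … for moves {4, 8, 9}:
g(0) = mex{} = 0
g(1) = mex{} = 0
g(2) = mex{} = 0
g(3) = mex{} = 0
g(4) = mex{0} = 1
g(5) = mex{0} = 1
g(6) = mex{0} = 1
g(7) = mex{0} = 1
g(8) = mex{0,1} = 2
g(9) = mex{0,1} = 2
g(10) = mex{0,1} = 2
g(11) = mex{0,1} = 2
g(12) = mex{0,1,2} = 3
g(13) = mex{1,2} = 0
So g(13) = 0.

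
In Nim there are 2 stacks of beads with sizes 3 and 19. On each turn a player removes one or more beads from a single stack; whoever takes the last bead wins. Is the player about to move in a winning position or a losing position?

Winning position

Bitwise XOR of the heap sizes:
  00011  (3)
  10011  (19)
  -----
  10000  (16)
The nim-sum is 16 ≠ 0, so this is an N-position: the player to move can win.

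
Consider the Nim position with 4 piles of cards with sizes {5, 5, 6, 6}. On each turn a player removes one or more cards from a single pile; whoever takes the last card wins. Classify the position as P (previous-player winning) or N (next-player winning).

P-position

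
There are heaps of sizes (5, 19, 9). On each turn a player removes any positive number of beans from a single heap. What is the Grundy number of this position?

In binary:
  00101  (5)
  10011  (19)
  01001  (9)
  -----
  11111  (31)

31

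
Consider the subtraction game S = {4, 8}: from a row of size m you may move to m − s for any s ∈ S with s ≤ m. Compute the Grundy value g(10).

Build the Grundy sequence with g(k) = mex{g(k−s) : s ∈ {4, 8}, s ≤ k}:
g(0) = mex{} = 0
g(1) = mex{} = 0
g(2) = mex{} = 0
g(3) = mex{} = 0
g(4) = mex{0} = 1
g(5) = mex{0} = 1
g(6) = mex{0} = 1
g(7) = mex{0} = 1
g(8) = mex{0,1} = 2
g(9) = mex{0,1} = 2
g(10) = mex{0,1} = 2
So g(10) = 2.

2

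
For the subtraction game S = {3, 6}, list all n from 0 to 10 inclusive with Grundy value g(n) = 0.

0, 1, 2, 9, 10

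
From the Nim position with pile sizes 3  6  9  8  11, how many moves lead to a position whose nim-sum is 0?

3

Compute the nim-sum pairwise:
3 ⊕ 6 = 5
5 ⊕ 9 = 12
12 ⊕ 8 = 4
4 ⊕ 11 = 15
The overall nim-sum is X = 15. A pile of size p has a winning move iff p XOR X < p (reduce it to p XOR X).
  3: 3 XOR 15 = 12 ≥ 3 — no move.
  6: 6 XOR 15 = 9 ≥ 6 — no move.
  9: 9 XOR 15 = 6 < 9 — winning move (to 6).
  8: 8 XOR 15 = 7 < 8 — winning move (to 7).
  11: 11 XOR 15 = 4 < 11 — winning move (to 4).
That gives 3 winning moves.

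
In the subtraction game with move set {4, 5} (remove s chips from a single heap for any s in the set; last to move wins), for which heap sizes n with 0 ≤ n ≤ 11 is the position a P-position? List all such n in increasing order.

0, 1, 2, 3, 9, 10, 11

Grundy values for subtraction set {4, 5}:
g(0) = mex{} = 0
g(1) = mex{} = 0
g(2) = mex{} = 0
g(3) = mex{} = 0
g(4) = mex{0} = 1
g(5) = mex{0} = 1
g(6) = mex{0} = 1
g(7) = mex{0} = 1
g(8) = mex{0,1} = 2
g(9) = mex{1} = 0
g(10) = mex{1} = 0
g(11) = mex{1} = 0
The P-positions (g = 0) in 0..11 are 0, 1, 2, 3, 9, 10, 11.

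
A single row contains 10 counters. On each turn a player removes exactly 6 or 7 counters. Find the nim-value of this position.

Build the Grundy sequence with g(k) = mex{g(k−s) : s ∈ {6, 7}, s ≤ k}:
k:     0  1  2  3  4  5  6  7  8  9 10
g(k):  0  0  0  0  0  0  1  1  1  1  1
So g(10) = 1.

1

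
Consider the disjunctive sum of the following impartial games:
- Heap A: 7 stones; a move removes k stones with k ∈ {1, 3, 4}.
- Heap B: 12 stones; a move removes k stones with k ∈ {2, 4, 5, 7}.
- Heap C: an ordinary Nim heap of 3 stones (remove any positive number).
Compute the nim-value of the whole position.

2

Build the Grundy sequence for heap A with g(k) = mex{g(k−s) : s ∈ {1, 3, 4}, s ≤ k}:
g(0) = mex{} = 0
g(1) = mex{0} = 1
g(2) = mex{1} = 0
g(3) = mex{0} = 1
g(4) = mex{0,1} = 2
g(5) = mex{0,1,2} = 3
g(6) = mex{0,1,3} = 2
g(7) = mex{1,2} = 0
So g(7) = 0.
Build the Grundy sequence for heap B with g(k) = mex{g(k−s) : s ∈ {2, 4, 5, 7}, s ≤ k}:
g(0) = mex{} = 0
g(1) = mex{} = 0
g(2) = mex{0} = 1
g(3) = mex{0} = 1
g(4) = mex{0,1} = 2
g(5) = mex{0,1} = 2
g(6) = mex{0,1,2} = 3
g(7) = mex{0,1,2} = 3
g(8) = mex{0,1,2,3} = 4
g(9) = mex{1,2,3} = 0
g(10) = mex{1,2,3,4} = 0
g(11) = mex{0,2,3} = 1
g(12) = mex{0,2,3,4} = 1
So g(12) = 1.
Heap C is a plain Nim heap of size 3, so its Grundy value is 3.
By the Sprague-Grundy theorem, the Grundy value of a sum of independent games is the XOR of the component values.
Combined value = 0 XOR 1 XOR 3 = 2.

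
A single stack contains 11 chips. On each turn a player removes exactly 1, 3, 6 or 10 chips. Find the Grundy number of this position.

0

Grundy values for subtraction set {1, 3, 6, 10}:
g(0) = mex{} = 0
g(1) = mex{0} = 1
g(2) = mex{1} = 0
g(3) = mex{0} = 1
g(4) = mex{1} = 0
g(5) = mex{0} = 1
g(6) = mex{0,1} = 2
g(7) = mex{0,1,2} = 3
g(8) = mex{0,1,3} = 2
g(9) = mex{1,2} = 0
g(10) = mex{0,3} = 1
g(11) = mex{1,2} = 0
So g(11) = 0.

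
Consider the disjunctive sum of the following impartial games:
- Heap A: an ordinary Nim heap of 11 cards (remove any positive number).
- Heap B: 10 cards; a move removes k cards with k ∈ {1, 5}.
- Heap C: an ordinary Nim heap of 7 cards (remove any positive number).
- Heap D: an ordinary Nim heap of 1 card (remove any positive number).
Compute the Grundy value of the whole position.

13

Heap A is a plain Nim heap of size 11, so its Grundy value is 11.
Grundy values for heap B (subtraction set {1, 5}):
k:     0  1  2  3  4  5  6  7  8  9 10
g(k):  0  1  0  1  0  1  0  1  0  1  0
So g(10) = 0.
Heap C is a plain Nim heap of size 7, so its Grundy value is 7.
Heap D is a plain Nim heap of size 1, so its Grundy value is 1.
The value of a disjunctive sum is the nim-sum of the parts.
Combined value = 11 XOR 0 XOR 7 XOR 1 = 13.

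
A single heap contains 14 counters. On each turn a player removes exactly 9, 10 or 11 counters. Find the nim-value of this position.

Compute g(0), g(1), … for moves {9, 10, 11}:
g(0) = mex{} = 0
g(1) = mex{} = 0
g(2) = mex{} = 0
g(3) = mex{} = 0
g(4) = mex{} = 0
g(5) = mex{} = 0
g(6) = mex{} = 0
g(7) = mex{} = 0
g(8) = mex{} = 0
g(9) = mex{0} = 1
g(10) = mex{0} = 1
g(11) = mex{0} = 1
g(12) = mex{0} = 1
g(13) = mex{0} = 1
g(14) = mex{0} = 1
So g(14) = 1.

1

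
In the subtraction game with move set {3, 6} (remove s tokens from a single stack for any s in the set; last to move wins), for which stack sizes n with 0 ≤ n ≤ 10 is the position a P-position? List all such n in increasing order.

Build the Grundy sequence with g(k) = mex{g(k−s) : s ∈ {3, 6}, s ≤ k}:
k:     0  1  2  3  4  5  6  7  8  9 10
g(k):  0  0  0  1  1  1  2  2  2  0  0
The P-positions (g = 0) in 0..10 are 0, 1, 2, 9, 10.

0, 1, 2, 9, 10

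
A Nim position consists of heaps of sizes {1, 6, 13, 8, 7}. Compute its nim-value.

5

Compute the nim-sum pairwise:
1 XOR 6 = 7
7 XOR 13 = 10
10 XOR 8 = 2
2 XOR 7 = 5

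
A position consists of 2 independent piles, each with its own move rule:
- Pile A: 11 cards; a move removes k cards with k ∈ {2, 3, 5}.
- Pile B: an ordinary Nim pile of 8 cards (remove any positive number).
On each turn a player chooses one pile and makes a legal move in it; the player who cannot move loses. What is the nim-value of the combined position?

For pile A, compute g(0), g(1), … with moves {2, 3, 5}:
k:     0  1  2  3  4  5  6  7  8  9 10 11
g(k):  0  0  1  1  2  2  3  0  0  1  1  2
So g(11) = 2.
Pile B is a plain Nim pile of size 8, so its Grundy value is 8.
The value of a disjunctive sum is the nim-sum of the parts.
Combined value = 2 XOR 8 = 10.

10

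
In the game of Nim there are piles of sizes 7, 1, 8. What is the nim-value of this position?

14

Compute the nim-sum pairwise:
7 ⊕ 1 = 6
6 ⊕ 8 = 14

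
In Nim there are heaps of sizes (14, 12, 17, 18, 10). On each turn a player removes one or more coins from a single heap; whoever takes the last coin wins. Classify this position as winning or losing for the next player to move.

Winning position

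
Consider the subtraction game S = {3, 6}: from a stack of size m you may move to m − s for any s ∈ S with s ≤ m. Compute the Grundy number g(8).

2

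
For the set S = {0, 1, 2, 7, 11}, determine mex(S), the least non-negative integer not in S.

The values 0, 1, 2 are all present; 3 is the first non-negative integer missing from the set.

3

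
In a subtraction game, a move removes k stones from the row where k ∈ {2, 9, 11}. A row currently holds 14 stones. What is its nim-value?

3

Build the Grundy sequence with g(k) = mex{g(k−s) : s ∈ {2, 9, 11}, s ≤ k}:
g(0) = mex{} = 0
g(1) = mex{} = 0
g(2) = mex{0} = 1
g(3) = mex{0} = 1
g(4) = mex{1} = 0
g(5) = mex{1} = 0
g(6) = mex{0} = 1
g(7) = mex{0} = 1
g(8) = mex{1} = 0
g(9) = mex{0,1} = 2
g(10) = mex{0} = 1
g(11) = mex{0,1,2} = 3
g(12) = mex{0,1} = 2
g(13) = mex{0,1,3} = 2
g(14) = mex{0,1,2} = 3
So g(14) = 3.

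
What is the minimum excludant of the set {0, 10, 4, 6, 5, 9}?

0 is in the set but 1 is not, so the mex is 1.

1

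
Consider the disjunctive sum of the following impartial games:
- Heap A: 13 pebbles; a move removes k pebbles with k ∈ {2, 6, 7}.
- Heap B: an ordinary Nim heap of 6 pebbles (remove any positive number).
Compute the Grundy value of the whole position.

6

For heap A, compute g(0), g(1), … with moves {2, 6, 7}:
k:     0  1  2  3  4  5  6  7  8  9 10 11 12 13
g(k):  0  0  1  1  0  0  1  1  2  0  3  1  2  0
So g(13) = 0.
Heap B is a plain Nim heap of size 6, so its Grundy value is 6.
The value of a disjunctive sum is the nim-sum of the parts.
Combined value = 0 XOR 6 = 6.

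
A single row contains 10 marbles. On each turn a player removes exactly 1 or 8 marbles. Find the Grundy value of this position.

1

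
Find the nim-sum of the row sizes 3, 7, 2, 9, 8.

7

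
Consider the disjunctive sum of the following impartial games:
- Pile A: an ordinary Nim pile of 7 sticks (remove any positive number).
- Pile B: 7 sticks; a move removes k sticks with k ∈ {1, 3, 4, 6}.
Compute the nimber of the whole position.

Pile A is a plain Nim pile of size 7, so its Grundy value is 7.
Build the Grundy sequence for pile B with g(k) = mex{g(k−s) : s ∈ {1, 3, 4, 6}, s ≤ k}:
k:     0  1  2  3  4  5  6  7
g(k):  0  1  0  1  2  3  2  0
So g(7) = 0.
The value of a disjunctive sum is the nim-sum of the parts.
Combined value = 7 XOR 0 = 7.

7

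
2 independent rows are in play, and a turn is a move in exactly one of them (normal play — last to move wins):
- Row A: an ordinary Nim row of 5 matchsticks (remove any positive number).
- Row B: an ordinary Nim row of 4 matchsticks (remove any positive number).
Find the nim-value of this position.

1

Row A is a plain Nim row of size 5, so its Grundy value is 5.
Row B is a plain Nim row of size 4, so its Grundy value is 4.
By the Sprague-Grundy theorem, the Grundy value of a sum of independent games is the XOR of the component values.
Combined value = 5 XOR 4 = 1.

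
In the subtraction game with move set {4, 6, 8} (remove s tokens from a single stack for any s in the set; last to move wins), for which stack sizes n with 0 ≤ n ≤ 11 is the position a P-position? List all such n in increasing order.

Grundy values for subtraction set {4, 6, 8}:
g(0) = mex{} = 0
g(1) = mex{} = 0
g(2) = mex{} = 0
g(3) = mex{} = 0
g(4) = mex{0} = 1
g(5) = mex{0} = 1
g(6) = mex{0} = 1
g(7) = mex{0} = 1
g(8) = mex{0,1} = 2
g(9) = mex{0,1} = 2
g(10) = mex{0,1} = 2
g(11) = mex{0,1} = 2
The P-positions (g = 0) in 0..11 are 0, 1, 2, 3.

0, 1, 2, 3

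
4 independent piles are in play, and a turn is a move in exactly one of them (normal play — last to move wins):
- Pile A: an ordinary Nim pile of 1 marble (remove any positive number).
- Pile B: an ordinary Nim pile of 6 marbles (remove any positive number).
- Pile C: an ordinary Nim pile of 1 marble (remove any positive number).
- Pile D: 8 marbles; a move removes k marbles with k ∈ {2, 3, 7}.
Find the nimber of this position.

7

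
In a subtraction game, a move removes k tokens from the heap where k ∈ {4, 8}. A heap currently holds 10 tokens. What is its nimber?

2

Compute g(0), g(1), … for moves {4, 8}:
k:     0  1  2  3  4  5  6  7  8  9 10
g(k):  0  0  0  0  1  1  1  1  2  2  2
So g(10) = 2.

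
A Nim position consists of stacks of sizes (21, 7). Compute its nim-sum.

18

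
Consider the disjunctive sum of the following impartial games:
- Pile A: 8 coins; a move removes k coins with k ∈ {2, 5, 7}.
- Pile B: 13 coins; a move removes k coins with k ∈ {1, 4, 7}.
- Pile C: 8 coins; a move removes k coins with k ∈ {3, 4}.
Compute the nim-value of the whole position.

2

For pile A, compute g(0), g(1), … with moves {2, 5, 7}:
g(0) = mex{} = 0
g(1) = mex{} = 0
g(2) = mex{0} = 1
g(3) = mex{0} = 1
g(4) = mex{1} = 0
g(5) = mex{0,1} = 2
g(6) = mex{0} = 1
g(7) = mex{0,1,2} = 3
g(8) = mex{0,1} = 2
So g(8) = 2.
Build the Grundy sequence for pile B with g(k) = mex{g(k−s) : s ∈ {1, 4, 7}, s ≤ k}:
k:     0  1  2  3  4  5  6  7  8  9 10 11 12 13
g(k):  0  1  0  1  2  0  1  2  0  1  0  1  2  0
So g(13) = 0.
For pile C, compute g(0), g(1), … with moves {3, 4}:
k:     0  1  2  3  4  5  6  7  8
g(k):  0  0  0  1  1  1  2  0  0
So g(8) = 0.
The value of a disjunctive sum is the nim-sum of the parts.
Combined value = 2 XOR 0 XOR 0 = 2.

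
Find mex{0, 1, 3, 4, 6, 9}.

2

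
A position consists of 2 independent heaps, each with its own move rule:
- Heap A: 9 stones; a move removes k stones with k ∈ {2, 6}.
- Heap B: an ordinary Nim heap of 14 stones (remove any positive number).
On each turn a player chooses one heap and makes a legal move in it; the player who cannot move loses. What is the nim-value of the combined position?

For heap A, compute g(0), g(1), … with moves {2, 6}:
g(0) = mex{} = 0
g(1) = mex{} = 0
g(2) = mex{0} = 1
g(3) = mex{0} = 1
g(4) = mex{1} = 0
g(5) = mex{1} = 0
g(6) = mex{0} = 1
g(7) = mex{0} = 1
g(8) = mex{1} = 0
g(9) = mex{1} = 0
So g(9) = 0.
Heap B is a plain Nim heap of size 14, so its Grundy value is 14.
By the Sprague-Grundy theorem, the Grundy value of a sum of independent games is the XOR of the component values.
Combined value = 0 XOR 14 = 14.

14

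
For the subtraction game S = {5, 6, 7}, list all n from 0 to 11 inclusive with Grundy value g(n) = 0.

0, 1, 2, 3, 4

Grundy values for subtraction set {5, 6, 7}:
g(0) = mex{} = 0
g(1) = mex{} = 0
g(2) = mex{} = 0
g(3) = mex{} = 0
g(4) = mex{} = 0
g(5) = mex{0} = 1
g(6) = mex{0} = 1
g(7) = mex{0} = 1
g(8) = mex{0} = 1
g(9) = mex{0} = 1
g(10) = mex{0,1} = 2
g(11) = mex{0,1} = 2
The P-positions (g = 0) in 0..11 are 0, 1, 2, 3, 4.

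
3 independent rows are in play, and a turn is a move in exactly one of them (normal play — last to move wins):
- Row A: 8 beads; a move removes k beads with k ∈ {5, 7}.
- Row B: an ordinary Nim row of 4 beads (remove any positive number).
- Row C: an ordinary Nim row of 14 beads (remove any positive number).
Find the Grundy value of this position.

11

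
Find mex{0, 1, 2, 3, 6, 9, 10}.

4

The values 0, 1, 2, 3 are all present; 4 is the first non-negative integer missing from the set.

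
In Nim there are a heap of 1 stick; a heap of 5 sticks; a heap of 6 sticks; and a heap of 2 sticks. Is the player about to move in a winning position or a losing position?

Losing position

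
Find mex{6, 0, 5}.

1

0 is in the set but 1 is not, so the mex is 1.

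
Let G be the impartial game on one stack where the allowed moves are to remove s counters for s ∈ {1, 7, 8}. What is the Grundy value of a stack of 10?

2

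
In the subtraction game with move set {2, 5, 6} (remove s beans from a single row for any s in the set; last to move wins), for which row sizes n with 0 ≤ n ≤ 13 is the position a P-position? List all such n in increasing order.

0, 1, 4, 8, 11, 12

Grundy values for subtraction set {2, 5, 6}:
g(0) = mex{} = 0
g(1) = mex{} = 0
g(2) = mex{0} = 1
g(3) = mex{0} = 1
g(4) = mex{1} = 0
g(5) = mex{0,1} = 2
g(6) = mex{0} = 1
g(7) = mex{0,1,2} = 3
g(8) = mex{1} = 0
g(9) = mex{0,1,3} = 2
g(10) = mex{0,2} = 1
g(11) = mex{1,2} = 0
g(12) = mex{1,3} = 0
g(13) = mex{0,3} = 1
The P-positions (g = 0) in 0..13 are 0, 1, 4, 8, 11, 12.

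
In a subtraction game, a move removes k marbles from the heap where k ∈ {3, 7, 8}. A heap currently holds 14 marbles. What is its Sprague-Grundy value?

1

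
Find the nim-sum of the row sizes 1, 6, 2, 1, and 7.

3

Nim-sum: 1 ⊕ 6 ⊕ 2 ⊕ 1 ⊕ 7 = 3.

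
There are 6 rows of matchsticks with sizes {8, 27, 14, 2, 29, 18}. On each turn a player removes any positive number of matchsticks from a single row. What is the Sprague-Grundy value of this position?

16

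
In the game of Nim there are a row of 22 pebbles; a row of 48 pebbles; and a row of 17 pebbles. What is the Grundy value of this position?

Nim-sum: 22 ⊕ 48 ⊕ 17 = 55.

55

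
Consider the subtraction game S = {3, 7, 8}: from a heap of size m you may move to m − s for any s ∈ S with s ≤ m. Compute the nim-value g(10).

Compute g(0), g(1), … for moves {3, 7, 8}:
g(0) = mex{} = 0
g(1) = mex{} = 0
g(2) = mex{} = 0
g(3) = mex{0} = 1
g(4) = mex{0} = 1
g(5) = mex{0} = 1
g(6) = mex{1} = 0
g(7) = mex{0,1} = 2
g(8) = mex{0,1} = 2
g(9) = mex{0} = 1
g(10) = mex{0,1,2} = 3
So g(10) = 3.

3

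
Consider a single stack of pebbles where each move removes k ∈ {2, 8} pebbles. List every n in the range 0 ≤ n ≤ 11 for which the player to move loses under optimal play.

Compute g(0), g(1), … for moves {2, 8}:
g(0) = mex{} = 0
g(1) = mex{} = 0
g(2) = mex{0} = 1
g(3) = mex{0} = 1
g(4) = mex{1} = 0
g(5) = mex{1} = 0
g(6) = mex{0} = 1
g(7) = mex{0} = 1
g(8) = mex{0,1} = 2
g(9) = mex{0,1} = 2
g(10) = mex{1,2} = 0
g(11) = mex{1,2} = 0
The P-positions (g = 0) in 0..11 are 0, 1, 4, 5, 10, 11.

0, 1, 4, 5, 10, 11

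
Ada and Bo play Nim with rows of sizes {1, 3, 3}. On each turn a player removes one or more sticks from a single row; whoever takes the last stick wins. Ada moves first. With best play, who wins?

Ada wins

Nim-sum: 1 XOR 3 XOR 3 = 1.
The nim-sum is 1 ≠ 0, so this is an N-position: the player to move can win; Ada has a winning move.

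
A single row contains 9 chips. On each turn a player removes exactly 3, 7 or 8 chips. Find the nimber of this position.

1

Compute g(0), g(1), … for moves {3, 7, 8}:
k:     0  1  2  3  4  5  6  7  8  9
g(k):  0  0  0  1  1  1  0  2  2  1
So g(9) = 1.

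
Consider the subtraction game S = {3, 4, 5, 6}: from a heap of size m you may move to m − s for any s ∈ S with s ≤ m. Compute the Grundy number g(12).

1

Grundy values for subtraction set {3, 4, 5, 6}:
k:     0  1  2  3  4  5  6  7  8  9 10 11 12
g(k):  0  0  0  1  1  1  2  2  2  0  0  0  1
So g(12) = 1.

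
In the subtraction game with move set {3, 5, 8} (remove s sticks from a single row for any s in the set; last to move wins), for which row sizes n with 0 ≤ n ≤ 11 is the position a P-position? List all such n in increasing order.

0, 1, 2, 11

Build the Grundy sequence with g(k) = mex{g(k−s) : s ∈ {3, 5, 8}, s ≤ k}:
g(0) = mex{} = 0
g(1) = mex{} = 0
g(2) = mex{} = 0
g(3) = mex{0} = 1
g(4) = mex{0} = 1
g(5) = mex{0} = 1
g(6) = mex{0,1} = 2
g(7) = mex{0,1} = 2
g(8) = mex{0,1} = 2
g(9) = mex{0,1,2} = 3
g(10) = mex{0,1,2} = 3
g(11) = mex{1,2} = 0
The P-positions (g = 0) in 0..11 are 0, 1, 2, 11.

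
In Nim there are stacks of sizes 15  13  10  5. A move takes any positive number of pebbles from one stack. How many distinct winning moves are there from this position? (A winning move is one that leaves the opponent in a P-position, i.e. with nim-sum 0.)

Write each in binary and XOR column by column:
  1111  (15)
  1101  (13)
  1010  (10)
  0101  (5)
  ----
  1101  (13)
The overall nim-sum is X = 13. A stack of size p has a winning move iff p XOR X < p (reduce it to p XOR X).
  15: 15 XOR 13 = 2 < 15 — winning move (to 2).
  13: 13 XOR 13 = 0 < 13 — winning move (to 0).
  10: 10 XOR 13 = 7 < 10 — winning move (to 7).
  5: 5 XOR 13 = 8 ≥ 5 — no move.
That gives 3 winning moves.

3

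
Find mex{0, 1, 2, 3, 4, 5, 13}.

6

The values 0, 1, 2, 3, 4, 5 are all present; 6 is the first non-negative integer missing from the set.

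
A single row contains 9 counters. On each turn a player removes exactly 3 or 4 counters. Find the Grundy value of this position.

0

Grundy values for subtraction set {3, 4}:
k:     0  1  2  3  4  5  6  7  8  9
g(k):  0  0  0  1  1  1  2  0  0  0
So g(9) = 0.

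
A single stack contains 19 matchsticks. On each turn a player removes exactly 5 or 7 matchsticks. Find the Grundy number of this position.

1

Grundy values for subtraction set {5, 7}:
k:     0  1  2  3  4  5  6  7  8  9 10 11 12 13 14 15 16 17 18 19
g(k):  0  0  0  0  0  1  1  1  1  1  2  2  0  0  0  0  0  1  1  1
So g(19) = 1.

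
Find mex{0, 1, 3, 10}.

2

The values 0, 1 are all present; 2 is the first non-negative integer missing from the set.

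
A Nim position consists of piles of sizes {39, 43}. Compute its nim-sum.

Nim-sum: 39 ^ 43 = 12.

12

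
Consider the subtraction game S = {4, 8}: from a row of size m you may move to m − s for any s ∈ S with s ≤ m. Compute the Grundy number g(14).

Compute g(0), g(1), … for moves {4, 8}:
g(0) = mex{} = 0
g(1) = mex{} = 0
g(2) = mex{} = 0
g(3) = mex{} = 0
g(4) = mex{0} = 1
g(5) = mex{0} = 1
g(6) = mex{0} = 1
g(7) = mex{0} = 1
g(8) = mex{0,1} = 2
g(9) = mex{0,1} = 2
g(10) = mex{0,1} = 2
g(11) = mex{0,1} = 2
g(12) = mex{1,2} = 0
g(13) = mex{1,2} = 0
g(14) = mex{1,2} = 0
So g(14) = 0.

0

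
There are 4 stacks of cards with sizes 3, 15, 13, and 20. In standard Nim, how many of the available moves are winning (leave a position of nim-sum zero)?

1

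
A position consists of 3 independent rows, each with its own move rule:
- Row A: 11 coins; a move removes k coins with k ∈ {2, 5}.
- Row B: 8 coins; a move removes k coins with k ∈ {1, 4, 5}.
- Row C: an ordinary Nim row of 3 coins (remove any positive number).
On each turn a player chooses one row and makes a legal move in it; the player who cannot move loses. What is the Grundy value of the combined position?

3

Build the Grundy sequence for row A with g(k) = mex{g(k−s) : s ∈ {2, 5}, s ≤ k}:
g(0) = mex{} = 0
g(1) = mex{} = 0
g(2) = mex{0} = 1
g(3) = mex{0} = 1
g(4) = mex{1} = 0
g(5) = mex{0,1} = 2
g(6) = mex{0} = 1
g(7) = mex{1,2} = 0
g(8) = mex{1} = 0
g(9) = mex{0} = 1
g(10) = mex{0,2} = 1
g(11) = mex{1} = 0
So g(11) = 0.
Build the Grundy sequence for row B with g(k) = mex{g(k−s) : s ∈ {1, 4, 5}, s ≤ k}:
g(0) = mex{} = 0
g(1) = mex{0} = 1
g(2) = mex{1} = 0
g(3) = mex{0} = 1
g(4) = mex{0,1} = 2
g(5) = mex{0,1,2} = 3
g(6) = mex{0,1,3} = 2
g(7) = mex{0,1,2} = 3
g(8) = mex{1,2,3} = 0
So g(8) = 0.
Row C is a plain Nim row of size 3, so its Grundy value is 3.
By the Sprague-Grundy theorem, the Grundy value of a sum of independent games is the XOR of the component values.
Combined value = 0 ⊕ 0 ⊕ 3 = 3.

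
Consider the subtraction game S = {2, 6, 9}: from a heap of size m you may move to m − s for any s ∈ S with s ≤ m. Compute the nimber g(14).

1

Grundy values for subtraction set {2, 6, 9}:
k:     0  1  2  3  4  5  6  7  8  9 10 11 12 13 14
g(k):  0  0  1  1  0  0  1  1  0  2  1  3  0  2  1
So g(14) = 1.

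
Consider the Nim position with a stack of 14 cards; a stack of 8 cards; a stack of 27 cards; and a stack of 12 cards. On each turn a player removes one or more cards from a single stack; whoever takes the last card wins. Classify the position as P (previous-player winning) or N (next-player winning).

Compute the nim-sum pairwise:
14 ^ 8 = 6
6 ^ 27 = 29
29 ^ 12 = 17
The nim-sum is 17 ≠ 0, so this is an N-position: the player to move can win.

N-position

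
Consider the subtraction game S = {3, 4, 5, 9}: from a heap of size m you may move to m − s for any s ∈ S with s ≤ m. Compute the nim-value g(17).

Grundy values for subtraction set {3, 4, 5, 9}:
k:     0  1  2  3  4  5  6  7  8  9 10 11 12 13 14 15 16 17
g(k):  0  0  0  1  1  1  2  2  0  3  3  1  4  2  0  0  0  1
So g(17) = 1.

1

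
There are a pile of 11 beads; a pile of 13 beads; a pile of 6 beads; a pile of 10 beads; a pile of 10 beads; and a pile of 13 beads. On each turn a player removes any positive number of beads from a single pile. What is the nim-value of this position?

13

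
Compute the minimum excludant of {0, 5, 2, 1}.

3

The values 0, 1, 2 are all present; 3 is the first non-negative integer missing from the set.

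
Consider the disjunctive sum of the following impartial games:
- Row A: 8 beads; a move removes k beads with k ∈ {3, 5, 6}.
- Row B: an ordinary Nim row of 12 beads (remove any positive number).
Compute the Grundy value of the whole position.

14

Build the Grundy sequence for row A with g(k) = mex{g(k−s) : s ∈ {3, 5, 6}, s ≤ k}:
g(0) = mex{} = 0
g(1) = mex{} = 0
g(2) = mex{} = 0
g(3) = mex{0} = 1
g(4) = mex{0} = 1
g(5) = mex{0} = 1
g(6) = mex{0,1} = 2
g(7) = mex{0,1} = 2
g(8) = mex{0,1} = 2
So g(8) = 2.
Row B is a plain Nim row of size 12, so its Grundy value is 12.
The value of a disjunctive sum is the nim-sum of the parts.
Combined value = 2 ⊕ 12 = 14.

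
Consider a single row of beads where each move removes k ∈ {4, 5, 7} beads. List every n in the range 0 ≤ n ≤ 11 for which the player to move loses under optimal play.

Build the Grundy sequence with g(k) = mex{g(k−s) : s ∈ {4, 5, 7}, s ≤ k}:
k:     0  1  2  3  4  5  6  7  8  9 10 11
g(k):  0  0  0  0  1  1  1  1  2  2  2  0
The P-positions (g = 0) in 0..11 are 0, 1, 2, 3, 11.

0, 1, 2, 3, 11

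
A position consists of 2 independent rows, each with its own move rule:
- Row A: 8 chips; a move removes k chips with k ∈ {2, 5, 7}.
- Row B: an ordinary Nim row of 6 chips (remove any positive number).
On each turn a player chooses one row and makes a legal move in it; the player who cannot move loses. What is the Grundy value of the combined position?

4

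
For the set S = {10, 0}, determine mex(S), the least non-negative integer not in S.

1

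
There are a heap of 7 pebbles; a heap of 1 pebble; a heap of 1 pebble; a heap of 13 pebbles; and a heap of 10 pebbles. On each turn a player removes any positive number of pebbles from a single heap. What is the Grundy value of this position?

0

Write each in binary and XOR column by column:
  0111  (7)
  0001  (1)
  0001  (1)
  1101  (13)
  1010  (10)
  ----
  0000  (0)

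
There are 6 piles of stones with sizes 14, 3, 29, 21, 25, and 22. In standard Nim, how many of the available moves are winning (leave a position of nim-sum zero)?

3

Nim-sum: 14 ⊕ 3 ⊕ 29 ⊕ 21 ⊕ 25 ⊕ 22 = 10.
The overall nim-sum is X = 10. A pile of size p has a winning move iff p XOR X < p (reduce it to p XOR X).
  14: 14 XOR 10 = 4 < 14 — winning move (to 4).
  3: 3 XOR 10 = 9 ≥ 3 — no move.
  29: 29 XOR 10 = 23 < 29 — winning move (to 23).
  21: 21 XOR 10 = 31 ≥ 21 — no move.
  25: 25 XOR 10 = 19 < 25 — winning move (to 19).
  22: 22 XOR 10 = 28 ≥ 22 — no move.
That gives 3 winning moves.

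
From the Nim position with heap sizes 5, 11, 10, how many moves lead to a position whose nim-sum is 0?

Nim-sum: 5 ⊕ 11 ⊕ 10 = 4.
The overall nim-sum is X = 4. A heap of size p has a winning move iff p XOR X < p (reduce it to p XOR X).
  5: 5 XOR 4 = 1 < 5 — winning move (to 1).
  11: 11 XOR 4 = 15 ≥ 11 — no move.
  10: 10 XOR 4 = 14 ≥ 10 — no move.
That gives 1 winning move.

1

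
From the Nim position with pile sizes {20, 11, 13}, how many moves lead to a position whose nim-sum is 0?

1

Compute the nim-sum pairwise:
20 XOR 11 = 31
31 XOR 13 = 18
The overall nim-sum is X = 18. A pile of size p has a winning move iff p XOR X < p (reduce it to p XOR X).
  20: 20 XOR 18 = 6 < 20 — winning move (to 6).
  11: 11 XOR 18 = 25 ≥ 11 — no move.
  13: 13 XOR 18 = 31 ≥ 13 — no move.
That gives 1 winning move.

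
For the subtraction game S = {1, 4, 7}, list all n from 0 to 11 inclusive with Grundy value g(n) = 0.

0, 2, 5, 8, 10

Compute g(0), g(1), … for moves {1, 4, 7}:
k:     0  1  2  3  4  5  6  7  8  9 10 11
g(k):  0  1  0  1  2  0  1  2  0  1  0  1
The P-positions (g = 0) in 0..11 are 0, 2, 5, 8, 10.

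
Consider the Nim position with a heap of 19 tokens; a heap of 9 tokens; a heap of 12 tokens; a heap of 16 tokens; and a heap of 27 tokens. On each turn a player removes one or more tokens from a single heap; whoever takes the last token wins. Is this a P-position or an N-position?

N-position

In binary:
  10011  (19)
  01001  (9)
  01100  (12)
  10000  (16)
  11011  (27)
  -----
  11101  (29)
The nim-sum is 29 ≠ 0, so this is an N-position: the player to move can win.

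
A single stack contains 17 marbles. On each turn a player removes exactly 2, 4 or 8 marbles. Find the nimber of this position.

2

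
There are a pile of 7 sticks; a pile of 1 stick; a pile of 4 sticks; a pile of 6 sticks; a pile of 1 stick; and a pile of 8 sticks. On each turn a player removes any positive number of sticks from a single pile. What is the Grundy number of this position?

13

Nim-sum: 7 ^ 1 ^ 4 ^ 6 ^ 1 ^ 8 = 13.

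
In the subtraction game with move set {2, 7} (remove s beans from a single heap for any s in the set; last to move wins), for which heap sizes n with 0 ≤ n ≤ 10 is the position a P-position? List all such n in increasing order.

0, 1, 4, 5, 9, 10

Grundy values for subtraction set {2, 7}:
g(0) = mex{} = 0
g(1) = mex{} = 0
g(2) = mex{0} = 1
g(3) = mex{0} = 1
g(4) = mex{1} = 0
g(5) = mex{1} = 0
g(6) = mex{0} = 1
g(7) = mex{0} = 1
g(8) = mex{0,1} = 2
g(9) = mex{1} = 0
g(10) = mex{1,2} = 0
The P-positions (g = 0) in 0..10 are 0, 1, 4, 5, 9, 10.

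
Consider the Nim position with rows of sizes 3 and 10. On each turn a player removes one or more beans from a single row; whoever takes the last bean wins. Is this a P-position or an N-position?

Nim-sum: 3 ^ 10 = 9.
The nim-sum is 9 ≠ 0, so this is an N-position: the player to move can win.

N-position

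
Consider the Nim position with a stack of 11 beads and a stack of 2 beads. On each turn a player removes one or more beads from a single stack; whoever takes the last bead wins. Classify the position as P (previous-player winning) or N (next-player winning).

N-position

Nim-sum: 11 XOR 2 = 9.
The nim-sum is 9 ≠ 0, so this is an N-position: the player to move can win.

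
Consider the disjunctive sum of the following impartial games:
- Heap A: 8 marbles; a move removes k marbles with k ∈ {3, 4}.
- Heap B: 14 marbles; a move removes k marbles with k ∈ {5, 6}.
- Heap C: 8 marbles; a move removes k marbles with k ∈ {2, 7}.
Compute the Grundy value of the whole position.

2

For heap A, compute g(0), g(1), … with moves {3, 4}:
k:     0  1  2  3  4  5  6  7  8
g(k):  0  0  0  1  1  1  2  0  0
So g(8) = 0.
Build the Grundy sequence for heap B with g(k) = mex{g(k−s) : s ∈ {5, 6}, s ≤ k}:
g(0) = mex{} = 0
g(1) = mex{} = 0
g(2) = mex{} = 0
g(3) = mex{} = 0
g(4) = mex{} = 0
g(5) = mex{0} = 1
g(6) = mex{0} = 1
g(7) = mex{0} = 1
g(8) = mex{0} = 1
g(9) = mex{0} = 1
g(10) = mex{0,1} = 2
g(11) = mex{1} = 0
g(12) = mex{1} = 0
g(13) = mex{1} = 0
g(14) = mex{1} = 0
So g(14) = 0.
For heap C, compute g(0), g(1), … with moves {2, 7}:
k:     0  1  2  3  4  5  6  7  8
g(k):  0  0  1  1  0  0  1  1  2
So g(8) = 2.
By the Sprague-Grundy theorem, the Grundy value of a sum of independent games is the XOR of the component values.
Combined value = 0 XOR 0 XOR 2 = 2.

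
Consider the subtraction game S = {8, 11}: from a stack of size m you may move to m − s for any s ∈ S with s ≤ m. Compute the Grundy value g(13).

1

Grundy values for subtraction set {8, 11}:
g(0) = mex{} = 0
g(1) = mex{} = 0
g(2) = mex{} = 0
g(3) = mex{} = 0
g(4) = mex{} = 0
g(5) = mex{} = 0
g(6) = mex{} = 0
g(7) = mex{} = 0
g(8) = mex{0} = 1
g(9) = mex{0} = 1
g(10) = mex{0} = 1
g(11) = mex{0} = 1
g(12) = mex{0} = 1
g(13) = mex{0} = 1
So g(13) = 1.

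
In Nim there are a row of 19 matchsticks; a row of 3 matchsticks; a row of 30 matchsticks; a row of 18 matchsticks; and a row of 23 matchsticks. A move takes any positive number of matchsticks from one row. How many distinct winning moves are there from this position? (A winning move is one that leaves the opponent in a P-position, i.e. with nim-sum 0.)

1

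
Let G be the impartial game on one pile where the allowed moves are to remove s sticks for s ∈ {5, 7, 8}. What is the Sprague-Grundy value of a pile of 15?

0

Grundy values for subtraction set {5, 7, 8}:
k:     0  1  2  3  4  5  6  7  8  9 10 11 12 13 14 15
g(k):  0  0  0  0  0  1  1  1  1  1  2  2  2  0  0  0
So g(15) = 0.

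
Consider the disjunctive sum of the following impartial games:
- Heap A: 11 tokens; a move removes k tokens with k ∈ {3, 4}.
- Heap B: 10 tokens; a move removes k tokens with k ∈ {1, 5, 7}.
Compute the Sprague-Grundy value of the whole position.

Build the Grundy sequence for heap A with g(k) = mex{g(k−s) : s ∈ {3, 4}, s ≤ k}:
k:     0  1  2  3  4  5  6  7  8  9 10 11
g(k):  0  0  0  1  1  1  2  0  0  0  1  1
So g(11) = 1.
For heap B, compute g(0), g(1), … with moves {1, 5, 7}:
k:     0  1  2  3  4  5  6  7  8  9 10
g(k):  0  1  0  1  0  1  0  1  0  1  0
So g(10) = 0.
The value of a disjunctive sum is the nim-sum of the parts.
Combined value = 1 ⊕ 0 = 1.

1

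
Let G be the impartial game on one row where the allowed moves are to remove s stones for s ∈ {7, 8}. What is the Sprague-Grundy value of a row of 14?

2

Grundy values for subtraction set {7, 8}:
k:     0  1  2  3  4  5  6  7  8  9 10 11 12 13 14
g(k):  0  0  0  0  0  0  0  1  1  1  1  1  1  1  2
So g(14) = 2.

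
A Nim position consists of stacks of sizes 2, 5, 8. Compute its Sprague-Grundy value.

15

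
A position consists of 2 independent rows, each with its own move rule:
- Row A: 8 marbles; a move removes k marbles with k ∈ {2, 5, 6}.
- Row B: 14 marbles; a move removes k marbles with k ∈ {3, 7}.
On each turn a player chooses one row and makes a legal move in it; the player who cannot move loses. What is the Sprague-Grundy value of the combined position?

For row A, compute g(0), g(1), … with moves {2, 5, 6}:
k:     0  1  2  3  4  5  6  7  8
g(k):  0  0  1  1  0  2  1  3  0
So g(8) = 0.
Grundy values for row B (subtraction set {3, 7}):
g(0) = mex{} = 0
g(1) = mex{} = 0
g(2) = mex{} = 0
g(3) = mex{0} = 1
g(4) = mex{0} = 1
g(5) = mex{0} = 1
g(6) = mex{1} = 0
g(7) = mex{0,1} = 2
g(8) = mex{0,1} = 2
g(9) = mex{0} = 1
g(10) = mex{1,2} = 0
g(11) = mex{1,2} = 0
g(12) = mex{1} = 0
g(13) = mex{0} = 1
g(14) = mex{0,2} = 1
So g(14) = 1.
By the Sprague-Grundy theorem, the Grundy value of a sum of independent games is the XOR of the component values.
Combined value = 0 ⊕ 1 = 1.

1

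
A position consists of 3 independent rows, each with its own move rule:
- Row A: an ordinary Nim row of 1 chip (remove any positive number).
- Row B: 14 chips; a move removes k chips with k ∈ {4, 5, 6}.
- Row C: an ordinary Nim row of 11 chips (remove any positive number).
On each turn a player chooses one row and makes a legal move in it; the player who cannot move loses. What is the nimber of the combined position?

Row A is a plain Nim row of size 1, so its Grundy value is 1.
Build the Grundy sequence for row B with g(k) = mex{g(k−s) : s ∈ {4, 5, 6}, s ≤ k}:
g(0) = mex{} = 0
g(1) = mex{} = 0
g(2) = mex{} = 0
g(3) = mex{} = 0
g(4) = mex{0} = 1
g(5) = mex{0} = 1
g(6) = mex{0} = 1
g(7) = mex{0} = 1
g(8) = mex{0,1} = 2
g(9) = mex{0,1} = 2
g(10) = mex{1} = 0
g(11) = mex{1} = 0
g(12) = mex{1,2} = 0
g(13) = mex{1,2} = 0
g(14) = mex{0,2} = 1
So g(14) = 1.
Row C is a plain Nim row of size 11, so its Grundy value is 11.
By the Sprague-Grundy theorem, the Grundy value of a sum of independent games is the XOR of the component values.
Combined value = 1 ⊕ 1 ⊕ 11 = 11.

11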